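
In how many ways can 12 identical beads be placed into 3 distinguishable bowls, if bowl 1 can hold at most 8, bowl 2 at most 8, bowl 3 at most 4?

35

Ignoring the caps, the number of non-negative solutions to x_1+…+x_3 = 12 is C(14,2) = 91.
Subtract solutions that violate a single cap (substitute x_i' = x_i − (cap_i+1)): x_1 ≥ 9 gives C(5,2) = 10; x_2 ≥ 9 gives C(5,2) = 10; x_3 ≥ 5 gives C(9,2) = 36. Together 56.
No two caps can be exceeded simultaneously, so the pair terms are all 0.
By inclusion–exclusion the count is 91 − 56 + 0 = 35.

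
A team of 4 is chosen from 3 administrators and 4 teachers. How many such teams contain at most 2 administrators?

31

Split by how many administrators are chosen (0 through 2).
Sum: C(3,0)·C(4,4) + C(3,1)·C(4,3) + C(3,2)·C(4,2) = 1 + 12 + 18 = 31.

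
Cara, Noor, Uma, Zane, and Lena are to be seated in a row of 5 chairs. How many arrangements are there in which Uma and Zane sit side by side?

48

Place the 3 others and the Uma-Zane pair as 4 objects in a line; the pair has 2 internal arrangements.
That gives 2 × 4! = 2 × 24 = 48.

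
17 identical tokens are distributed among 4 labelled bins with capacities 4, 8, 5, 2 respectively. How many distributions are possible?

Without the upper bounds there are C(20,3) = 1140 ways to split 17 among 4 bins.
Subtract solutions that violate a single cap (substitute x_i' = x_i − (cap_i+1)): x_1 ≥ 5 gives C(15,3) = 455; x_2 ≥ 9 gives C(11,3) = 165; x_3 ≥ 6 gives C(14,3) = 364; x_4 ≥ 3 gives C(17,3) = 680. Together 1664.
Add back pairs where two caps are both exceeded: 20 + 84 + 220 + 10 + 56 + 165 = 555.
Subtract triples: 0 + 1 + 20 + 0 = 21.
By inclusion–exclusion the count is 1140 − 1664 + 555 − 21 = 10.

10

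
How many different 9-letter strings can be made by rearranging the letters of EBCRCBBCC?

2520

EBCRCBBCC has 9 letters with B appearing 3 times and C appearing 4 times.
Dividing 9! = 362880 by 4!·3! = 144 for the repeated letters gives 2520.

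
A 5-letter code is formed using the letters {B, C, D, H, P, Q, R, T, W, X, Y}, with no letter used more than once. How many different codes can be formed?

With no repetition, fill the 5 letters in order: 11 choices, then 10, down to 7.
That product is 11 × 10 × 9 × 8 × 7 = 55440.

55440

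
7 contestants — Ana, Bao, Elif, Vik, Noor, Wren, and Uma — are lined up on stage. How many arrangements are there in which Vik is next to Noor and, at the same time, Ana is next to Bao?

480

Treat {Vik,Noor} as one block (2 orders) and {Ana,Bao} as another (2 orders).
That leaves 5 units to arrange: 2 × 2 × 5! = 4 × 120 = 480.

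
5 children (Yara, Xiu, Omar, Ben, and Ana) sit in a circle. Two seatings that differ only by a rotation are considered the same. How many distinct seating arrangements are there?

24

Fix one person's seat to break rotational symmetry; the remaining 4 people can be arranged in (4)! = 24 ways.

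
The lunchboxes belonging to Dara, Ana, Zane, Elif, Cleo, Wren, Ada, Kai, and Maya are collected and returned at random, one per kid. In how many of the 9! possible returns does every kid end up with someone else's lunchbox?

Count assignments avoiding every fixed point. For any j of the 9 kids fixed to their own lunchbox, the other 9−j can be arranged in (9−j)! ways.
By inclusion–exclusion this is Σ_{j=0}^{9} (−1)^j C(9,j)·(9−j)!.
Computing: 362880 − 362880 + 181440 − 60480 + 15120 − 3024 + 504 − 72 + 9 − 1 = 133496.

133496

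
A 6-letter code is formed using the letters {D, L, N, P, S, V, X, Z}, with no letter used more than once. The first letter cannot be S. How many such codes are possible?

17640

The first letter has 8−1 = 7 choices (anything except S).
The remaining 5 letters are filled from the other 7 symbols without repetition: 7 × 6 × 5 × 4 × 3 = 2520.
Total: 7 × 2520 = 17640.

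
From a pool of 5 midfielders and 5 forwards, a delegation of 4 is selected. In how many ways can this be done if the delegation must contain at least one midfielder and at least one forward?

Unrestricted: C(10,4) = 210 ways to pick any 4 of the 10.
Selections missing a whole group: no midfielders → C(5,4) = 5; no forwards → C(5,4) = 5.
Both groups omitted at once is impossible, so 210 − 10 = 200.

200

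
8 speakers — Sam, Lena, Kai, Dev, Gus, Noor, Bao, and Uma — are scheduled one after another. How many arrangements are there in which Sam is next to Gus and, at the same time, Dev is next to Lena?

2880

Treat {Sam,Gus} as one block (2 orders) and {Dev,Lena} as another (2 orders).
That leaves 6 units to arrange: 2 × 2 × 6! = 4 × 720 = 2880.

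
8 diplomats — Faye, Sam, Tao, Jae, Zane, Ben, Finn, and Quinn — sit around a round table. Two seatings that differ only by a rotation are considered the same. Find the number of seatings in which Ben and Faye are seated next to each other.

1440

Treat {Ben, Faye} as one unit (2 internal orders) and seat the resulting 7 units around the table: (6)! circular arrangements.
So 2 × (6)! = 2 × 720 = 1440.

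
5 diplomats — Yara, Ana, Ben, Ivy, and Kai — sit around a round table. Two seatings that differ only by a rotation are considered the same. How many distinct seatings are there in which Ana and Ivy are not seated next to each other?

12

Without the restriction there are (4)! = 24 seatings.
Those with Ana next to Ivy: fuse the pair into one unit and seat 4 units around a circle — 2·(3)! = 12.
Subtracting, 24 − 12 = 12.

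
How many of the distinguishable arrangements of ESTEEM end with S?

Fix S in the last position and arrange the remaining 5 letters.
Those 5 letters have E appearing 3 times, giving (5)!/(3!) = 20.

20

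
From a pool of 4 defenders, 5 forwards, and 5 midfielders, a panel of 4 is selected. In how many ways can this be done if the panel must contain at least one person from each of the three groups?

Total 4-person selections from all 14: C(14,4) = 1001.
Selections missing a whole group: no defenders → C(10,4) = 210; no forwards → C(9,4) = 126; no midfielders → C(9,4) = 126.
Add back selections omitting two groups (i.e. drawn from a single group): C(4,4) + C(5,4) + C(5,4) = 11.
By inclusion–exclusion: 1001 − 462 + 11 = 550.

550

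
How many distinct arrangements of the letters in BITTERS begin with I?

360

With the first slot taken by I, it remains to arrange the other 6 letters (BTTERS).
Those 6 letters have T appearing twice, giving (6)!/(2!) = 360.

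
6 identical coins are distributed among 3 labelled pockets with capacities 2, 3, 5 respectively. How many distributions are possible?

11

Without the upper bounds there are C(8,2) = 28 ways to split 6 among 3 pockets.
Subtract solutions that violate a single cap (substitute x_i' = x_i − (cap_i+1)): x_1 ≥ 3 gives C(5,2) = 10; x_2 ≥ 4 gives C(4,2) = 6; x_3 ≥ 6 gives C(2,2) = 1. Together 17.
No two caps can be exceeded simultaneously, so the pair terms are all 0.
By inclusion–exclusion the count is 28 − 17 + 0 = 11.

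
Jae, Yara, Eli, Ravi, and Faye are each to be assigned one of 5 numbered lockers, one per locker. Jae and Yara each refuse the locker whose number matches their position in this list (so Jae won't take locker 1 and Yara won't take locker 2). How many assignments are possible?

78

Let Aᵢ (for i ∈ {1, 2}) be the placements that put person i in their forbidden locker. Any j of these fix j positions, leaving (5−j)! ways to fill the rest, and there are C(2,j) ways to pick which j.
By inclusion–exclusion, the number of valid placements is Σ_{j=0}^{2} (−1)^j C(2,j)·(5−j)!.
Computing: 120 − 48 + 6 = 78.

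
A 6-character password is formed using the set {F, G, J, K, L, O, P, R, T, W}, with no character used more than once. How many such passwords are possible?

Choose and order 6 of the 10 symbols: the first character has 10 options, the next 9, and so on down to 5.
That product is 10 × 9 × 8 × 7 × 6 × 5 = 151200.

151200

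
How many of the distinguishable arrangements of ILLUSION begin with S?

1260

Fix S in the first position and arrange the remaining 7 letters.
Those 7 letters have I appearing twice and L appearing twice, giving (7)!/(2!·2!) = 1260.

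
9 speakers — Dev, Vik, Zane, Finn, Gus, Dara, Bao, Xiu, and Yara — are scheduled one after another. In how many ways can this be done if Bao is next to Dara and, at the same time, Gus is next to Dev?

Treat {Bao,Dara} as one block (2 orders) and {Gus,Dev} as another (2 orders).
That leaves 7 units to arrange: 2 × 2 × 7! = 4 × 5040 = 20160.

20160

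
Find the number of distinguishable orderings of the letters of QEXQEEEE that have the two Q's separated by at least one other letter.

Total arrangements of QEXQEEEE: 8!/(5!·2!) = 168.
If the two Q's are adjacent, glue them into one block, leaving 7 items to arrange: (7)!/(5!) = 42 ways.
Hence 168 − 42 = 126.

126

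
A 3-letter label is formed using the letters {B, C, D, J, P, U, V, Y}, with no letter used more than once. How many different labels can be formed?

336

With no repetition, fill the 3 letters in order: 8 choices, then 7, down to 6.
8 × 7 × 6 = 336.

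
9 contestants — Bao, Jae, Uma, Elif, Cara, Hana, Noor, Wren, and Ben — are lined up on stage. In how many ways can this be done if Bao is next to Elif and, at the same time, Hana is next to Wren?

Treat {Bao,Elif} as one block (2 orders) and {Hana,Wren} as another (2 orders).
That leaves 7 units to arrange: 2 × 2 × 7! = 4 × 5040 = 20160.

20160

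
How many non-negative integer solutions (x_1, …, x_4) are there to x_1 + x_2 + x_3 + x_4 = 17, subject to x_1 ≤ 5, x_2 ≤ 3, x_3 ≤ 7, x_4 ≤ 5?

By stars and bars, unrestricted non-negative solutions to x_1+…+x_4 = 17 number C(17+3,3) = 1140.
Subtract solutions that violate a single cap (substitute x_i' = x_i − (cap_i+1)): x_1 ≥ 6 gives C(14,3) = 364; x_2 ≥ 4 gives C(16,3) = 560; x_3 ≥ 8 gives C(12,3) = 220; x_4 ≥ 6 gives C(14,3) = 364. Together 1508.
Add back pairs where two caps are both exceeded: 120 + 20 + 56 + 56 + 120 + 20 = 392.
Subtract triples: 0 + 4 + 0 + 0 = 4.
By inclusion–exclusion the count is 1140 − 1508 + 392 − 4 = 20.

20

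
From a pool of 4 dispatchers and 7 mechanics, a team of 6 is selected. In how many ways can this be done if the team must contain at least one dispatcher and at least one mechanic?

Unrestricted: C(11,6) = 462 ways to pick any 6 of the 11.
Subtract selections that omit an entire group: no dispatchers → C(7,6) = 7; no mechanics → C(4,6) = 0.
Both groups omitted at once is impossible, so 462 − 7 = 455.

455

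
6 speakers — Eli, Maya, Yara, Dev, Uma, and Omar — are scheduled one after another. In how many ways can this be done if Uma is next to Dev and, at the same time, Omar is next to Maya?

Treat {Uma,Dev} as one block (2 orders) and {Omar,Maya} as another (2 orders).
That leaves 4 units to arrange: 2 × 2 × 4! = 4 × 24 = 96.

96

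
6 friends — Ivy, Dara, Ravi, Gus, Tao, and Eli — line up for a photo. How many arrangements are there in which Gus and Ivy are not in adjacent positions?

Of the 6! = 720 arrangements, those with Gus and Ivy adjacent number 2 × 5! = 240 (treat the pair as a block with 2 internal orders).
So 720 − 240 = 480 arrangements keep them apart.

480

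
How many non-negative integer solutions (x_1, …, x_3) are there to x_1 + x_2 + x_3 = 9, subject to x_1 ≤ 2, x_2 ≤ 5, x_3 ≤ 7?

15

Without the upper bounds there are C(11,2) = 55 ways to split 9 among 3 variables.
Subtract solutions that violate a single cap (substitute x_i' = x_i − (cap_i+1)): x_1 ≥ 3 gives C(8,2) = 28; x_2 ≥ 6 gives C(5,2) = 10; x_3 ≥ 8 gives C(3,2) = 3. Together 41.
Add back pairs where two caps are both exceeded: 1 + 0 + 0 = 1.
By inclusion–exclusion the count is 55 − 41 + 1 = 15.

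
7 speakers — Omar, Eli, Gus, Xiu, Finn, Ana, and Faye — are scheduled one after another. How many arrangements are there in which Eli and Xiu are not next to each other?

3600

Of the 7! = 5040 arrangements, those with Eli and Xiu adjacent number 2 × 6! = 1440 (treat the pair as a block with 2 internal orders).
Complementary counting: 5040 − 1440 = 3600.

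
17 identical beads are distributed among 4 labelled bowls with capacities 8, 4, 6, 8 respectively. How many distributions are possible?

173

Ignoring the caps, the number of non-negative solutions to x_1+…+x_4 = 17 is C(20,3) = 1140.
Subtract solutions that violate a single cap (substitute x_i' = x_i − (cap_i+1)): x_1 ≥ 9 gives C(11,3) = 165; x_2 ≥ 5 gives C(15,3) = 455; x_3 ≥ 7 gives C(13,3) = 286; x_4 ≥ 9 gives C(11,3) = 165. Together 1071.
Add back pairs where two caps are both exceeded: 20 + 4 + 0 + 56 + 20 + 4 = 104.
By inclusion–exclusion the count is 1140 − 1071 + 104 = 173.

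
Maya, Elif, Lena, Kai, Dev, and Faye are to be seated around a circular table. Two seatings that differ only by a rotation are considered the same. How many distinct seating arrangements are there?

Fix one person's seat to break rotational symmetry; the remaining 5 people can be arranged in (5)! = 120 ways.

120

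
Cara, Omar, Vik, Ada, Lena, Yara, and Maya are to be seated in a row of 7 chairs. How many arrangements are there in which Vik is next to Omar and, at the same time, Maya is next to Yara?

Treat {Vik,Omar} as one block (2 orders) and {Maya,Yara} as another (2 orders).
That leaves 5 units to arrange: 2 × 2 × 5! = 4 × 120 = 480.

480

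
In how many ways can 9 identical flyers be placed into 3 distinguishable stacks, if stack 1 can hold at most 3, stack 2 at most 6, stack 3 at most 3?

Without the upper bounds there are C(11,2) = 55 ways to split 9 among 3 stacks.
Subtract solutions that violate a single cap (substitute x_i' = x_i − (cap_i+1)): x_1 ≥ 4 gives C(7,2) = 21; x_2 ≥ 7 gives C(4,2) = 6; x_3 ≥ 4 gives C(7,2) = 21. Together 48.
Add back pairs where two caps are both exceeded: 0 + 3 + 0 = 3.
By inclusion–exclusion the count is 55 − 48 + 3 = 10.

10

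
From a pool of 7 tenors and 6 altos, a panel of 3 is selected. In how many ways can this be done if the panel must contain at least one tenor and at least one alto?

Unrestricted: C(13,3) = 286 ways to pick any 3 of the 13.
Selections missing a whole group: no tenors → C(6,3) = 20; no altos → C(7,3) = 35.
Both groups omitted at once is impossible, so 286 − 55 = 231.

231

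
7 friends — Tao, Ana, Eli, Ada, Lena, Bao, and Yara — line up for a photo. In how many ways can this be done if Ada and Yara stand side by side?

Place the 5 others and the Ada-Yara pair as 6 objects in a line; the pair has 2 internal arrangements.
That gives 2 × 6! = 2 × 720 = 1440.

1440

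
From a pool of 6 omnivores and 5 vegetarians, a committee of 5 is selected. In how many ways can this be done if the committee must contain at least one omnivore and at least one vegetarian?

455

Unrestricted: C(11,5) = 462 ways to pick any 5 of the 11.
Subtract selections that omit an entire group: no omnivores → C(5,5) = 1; no vegetarians → C(6,5) = 6.
Both groups omitted at once is impossible, so 462 − 7 = 455.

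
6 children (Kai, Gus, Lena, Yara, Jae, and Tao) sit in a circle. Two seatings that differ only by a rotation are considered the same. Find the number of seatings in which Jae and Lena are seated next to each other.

Treat {Jae, Lena} as one unit (2 internal orders) and seat the resulting 5 units around the table: (4)! circular arrangements.
So 2 × (4)! = 2 × 24 = 48.

48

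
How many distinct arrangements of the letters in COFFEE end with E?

With the last slot taken by E, it remains to arrange the other 5 letters (COFFE).
Those 5 letters have F appearing twice, giving (5)!/(2!) = 60.

60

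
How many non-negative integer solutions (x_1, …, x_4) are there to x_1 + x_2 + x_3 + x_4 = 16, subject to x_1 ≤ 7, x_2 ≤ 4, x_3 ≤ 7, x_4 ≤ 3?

By stars and bars, unrestricted non-negative solutions to x_1+…+x_4 = 16 number C(16+3,3) = 969.
Subtract solutions that violate a single cap (substitute x_i' = x_i − (cap_i+1)): x_1 ≥ 8 gives C(11,3) = 165; x_2 ≥ 5 gives C(14,3) = 364; x_3 ≥ 8 gives C(11,3) = 165; x_4 ≥ 4 gives C(15,3) = 455. Together 1149.
Add back pairs where two caps are both exceeded: 20 + 1 + 35 + 20 + 120 + 35 = 231.
By inclusion–exclusion the count is 969 − 1149 + 231 = 51.

51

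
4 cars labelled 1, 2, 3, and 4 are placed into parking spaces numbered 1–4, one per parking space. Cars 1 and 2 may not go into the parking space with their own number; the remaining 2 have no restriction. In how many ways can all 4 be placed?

Let Aᵢ (for i ∈ {1, 2}) be the placements that put car i in its forbidden parking space. Any j of these fix j positions, leaving (4−j)! ways to fill the rest, and there are C(2,j) ways to pick which j.
By inclusion–exclusion, the number of valid placements is Σ_{j=0}^{2} (−1)^j C(2,j)·(4−j)!.
Computing: 24 − 12 + 2 = 14.

14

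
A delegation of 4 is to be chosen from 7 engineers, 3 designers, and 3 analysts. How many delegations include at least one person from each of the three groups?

Unrestricted: C(13,4) = 715 ways to pick any 4 of the 13.
Subtract selections that omit an entire group: no engineers → C(6,4) = 15; no designers → C(10,4) = 210; no analysts → C(10,4) = 210.
Add back selections omitting two groups (i.e. drawn from a single group): C(7,4) + C(3,4) + C(3,4) = 35.
By inclusion–exclusion: 715 − 435 + 35 = 315.

315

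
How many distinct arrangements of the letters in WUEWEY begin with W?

60

With the first slot taken by W, it remains to arrange the other 5 letters (UEWEY).
Those 5 letters have E appearing twice, giving (5)!/(2!) = 60.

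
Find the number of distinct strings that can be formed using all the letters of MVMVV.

The 5 letters of MVMVV have repeats: M appearing twice and V appearing 3 times.
Dividing 5! = 120 by 3!·2! = 12 for the repeated letters gives 10.

10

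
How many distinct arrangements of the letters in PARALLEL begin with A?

840

Fix A in the first position and arrange the remaining 7 letters.
Those 7 letters have L appearing 3 times, giving (7)!/(3!) = 840.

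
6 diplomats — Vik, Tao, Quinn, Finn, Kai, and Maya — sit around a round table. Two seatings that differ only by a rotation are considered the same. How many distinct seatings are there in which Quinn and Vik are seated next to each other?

48

Treat {Quinn, Vik} as one unit (2 internal orders) and seat the resulting 5 units around the table: (4)! circular arrangements.
So 2 × (4)! = 2 × 24 = 48.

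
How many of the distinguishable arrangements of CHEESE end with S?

20

Fix S in the last position and arrange the remaining 5 letters.
Those 5 letters have E appearing 3 times, giving (5)!/(3!) = 20.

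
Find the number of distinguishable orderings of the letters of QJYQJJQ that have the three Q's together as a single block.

Treat the 3 copies of Q as a single block. The multiset to arrange is then {QQQ, J, J, J, Y}, 5 items in all.
That gives (5)!/(3!) = 20 arrangements.

20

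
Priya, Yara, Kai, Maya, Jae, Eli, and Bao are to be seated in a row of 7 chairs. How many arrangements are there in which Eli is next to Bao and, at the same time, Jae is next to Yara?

480

Treat {Eli,Bao} as one block (2 orders) and {Jae,Yara} as another (2 orders).
That leaves 5 units to arrange: 2 × 2 × 5! = 4 × 120 = 480.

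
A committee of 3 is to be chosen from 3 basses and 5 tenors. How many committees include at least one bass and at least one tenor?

Unrestricted: C(8,3) = 56 ways to pick any 3 of the 8.
Subtract selections that omit an entire group: no basses → C(5,3) = 10; no tenors → C(3,3) = 1.
Both groups omitted at once is impossible, so 56 − 11 = 45.

45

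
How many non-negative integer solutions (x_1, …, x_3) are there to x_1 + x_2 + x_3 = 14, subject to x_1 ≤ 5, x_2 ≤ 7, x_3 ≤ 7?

21

Without the upper bounds there are C(16,2) = 120 ways to split 14 among 3 variables.
Subtract solutions that violate a single cap (substitute x_i' = x_i − (cap_i+1)): x_1 ≥ 6 gives C(10,2) = 45; x_2 ≥ 8 gives C(8,2) = 28; x_3 ≥ 8 gives C(8,2) = 28. Together 101.
Add back pairs where two caps are both exceeded: 1 + 1 + 0 = 2.
By inclusion–exclusion the count is 120 − 101 + 2 = 21.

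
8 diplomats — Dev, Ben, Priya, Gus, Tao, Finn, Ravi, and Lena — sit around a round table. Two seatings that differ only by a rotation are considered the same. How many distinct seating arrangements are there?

Fix one person's seat to break rotational symmetry; the remaining 7 people can be arranged in (7)! = 5040 ways.

5040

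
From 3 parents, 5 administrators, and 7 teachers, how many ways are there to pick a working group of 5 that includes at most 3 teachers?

Split by how many teachers are chosen (0 through 3).
Sum: C(7,0)·C(8,5) + C(7,1)·C(8,4) + C(7,2)·C(8,3) + C(7,3)·C(8,2) = 56 + 490 + 1176 + 980 = 2702.

2702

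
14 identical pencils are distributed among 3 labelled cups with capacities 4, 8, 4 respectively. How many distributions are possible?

6

Without the upper bounds there are C(16,2) = 120 ways to split 14 among 3 cups.
Subtract solutions that violate a single cap (substitute x_i' = x_i − (cap_i+1)): x_1 ≥ 5 gives C(11,2) = 55; x_2 ≥ 9 gives C(7,2) = 21; x_3 ≥ 5 gives C(11,2) = 55. Together 131.
Add back pairs where two caps are both exceeded: 1 + 15 + 1 = 17.
By inclusion–exclusion the count is 120 − 131 + 17 = 6.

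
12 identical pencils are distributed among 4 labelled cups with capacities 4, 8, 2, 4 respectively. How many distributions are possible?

56

Ignoring the caps, the number of non-negative solutions to x_1+…+x_4 = 12 is C(15,3) = 455.
Subtract solutions that violate a single cap (substitute x_i' = x_i − (cap_i+1)): x_1 ≥ 5 gives C(10,3) = 120; x_2 ≥ 9 gives C(6,3) = 20; x_3 ≥ 3 gives C(12,3) = 220; x_4 ≥ 5 gives C(10,3) = 120. Together 480.
Add back pairs where two caps are both exceeded: 0 + 35 + 10 + 1 + 0 + 35 = 81.
By inclusion–exclusion the count is 455 − 480 + 81 = 56.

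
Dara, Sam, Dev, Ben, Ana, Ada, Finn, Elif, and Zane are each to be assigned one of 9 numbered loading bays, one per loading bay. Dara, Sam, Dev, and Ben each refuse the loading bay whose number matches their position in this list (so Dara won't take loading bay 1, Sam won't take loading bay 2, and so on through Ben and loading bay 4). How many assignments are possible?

229080

Let Aᵢ (for 1 ≤ i ≤ 4) be the placements that put person i in their forbidden loading bay. Any j of these fix j positions, leaving (9−j)! ways to fill the rest, and there are C(4,j) ways to pick which j.
By inclusion–exclusion, the number of valid placements is Σ_{j=0}^{4} (−1)^j C(4,j)·(9−j)!.
Computing: 362880 − 161280 + 30240 − 2880 + 120 = 229080.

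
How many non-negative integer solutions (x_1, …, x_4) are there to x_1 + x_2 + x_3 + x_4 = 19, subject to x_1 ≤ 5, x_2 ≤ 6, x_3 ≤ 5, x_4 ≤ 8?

Without the upper bounds there are C(22,3) = 1540 ways to split 19 among 4 variables.
Subtract solutions that violate a single cap (substitute x_i' = x_i − (cap_i+1)): x_1 ≥ 6 gives C(16,3) = 560; x_2 ≥ 7 gives C(15,3) = 455; x_3 ≥ 6 gives C(16,3) = 560; x_4 ≥ 9 gives C(13,3) = 286. Together 1861.
Add back pairs where two caps are both exceeded: 84 + 120 + 35 + 84 + 20 + 35 = 378.
Subtract triples: 1 + 0 + 0 + 0 = 1.
By inclusion–exclusion the count is 1540 − 1861 + 378 − 1 = 56.

56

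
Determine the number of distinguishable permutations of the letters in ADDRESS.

1260

The 7 letters of ADDRESS have repeats: D appearing twice and S appearing twice.
The number of distinct arrangements is 7!/(2!·2!) = 5040/4 = 1260.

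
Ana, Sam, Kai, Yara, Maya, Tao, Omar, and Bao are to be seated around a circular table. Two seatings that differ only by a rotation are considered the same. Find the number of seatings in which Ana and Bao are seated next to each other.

1440

Glue Ana and Bao into a block (2 internal orders). Seating 7 units around a circle gives (6)! arrangements.
So 2 × (6)! = 2 × 720 = 1440.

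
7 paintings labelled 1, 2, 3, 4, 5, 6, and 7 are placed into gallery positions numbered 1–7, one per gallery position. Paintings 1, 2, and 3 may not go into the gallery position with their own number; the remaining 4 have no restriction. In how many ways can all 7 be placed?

3216

Let Aᵢ (for i ∈ {1, 2, 3}) be the placements that put painting i in its forbidden gallery position. Any j of these fix j positions, leaving (7−j)! ways to fill the rest, and there are C(3,j) ways to pick which j.
By inclusion–exclusion, the number of valid placements is Σ_{j=0}^{3} (−1)^j C(3,j)·(7−j)!.
Computing: 5040 − 2160 + 360 − 24 = 3216.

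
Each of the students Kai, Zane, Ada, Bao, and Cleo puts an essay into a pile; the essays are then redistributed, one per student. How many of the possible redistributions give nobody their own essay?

Let Aᵢ be the assignments in which student i gets their own essay. We want the size of the complement of A₁∪…∪A_5.
By inclusion–exclusion this is Σ_{j=0}^{5} (−1)^j C(5,j)·(5−j)!.
Computing: 120 − 120 + 60 − 20 + 5 − 1 = 44.

44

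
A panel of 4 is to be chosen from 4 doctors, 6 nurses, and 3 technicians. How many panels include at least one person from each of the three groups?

Unrestricted: C(13,4) = 715 ways to pick any 4 of the 13.
Selections missing a whole group: no doctors → C(9,4) = 126; no nurses → C(7,4) = 35; no technicians → C(10,4) = 210.
Add back selections omitting two groups (i.e. drawn from a single group): C(4,4) + C(6,4) + C(3,4) = 16.
By inclusion–exclusion: 715 − 371 + 16 = 360.

360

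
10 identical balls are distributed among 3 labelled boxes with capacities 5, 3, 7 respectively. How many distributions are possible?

Ignoring the caps, the number of non-negative solutions to x_1+…+x_3 = 10 is C(12,2) = 66.
Subtract solutions that violate a single cap (substitute x_i' = x_i − (cap_i+1)): x_1 ≥ 6 gives C(6,2) = 15; x_2 ≥ 4 gives C(8,2) = 28; x_3 ≥ 8 gives C(4,2) = 6. Together 49.
Add back pairs where two caps are both exceeded: 1 + 0 + 0 = 1.
By inclusion–exclusion the count is 66 − 49 + 1 = 18.

18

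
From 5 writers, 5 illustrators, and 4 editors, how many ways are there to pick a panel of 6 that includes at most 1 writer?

714

Split by how many writers are chosen (0 through 1).
Sum: C(5,0)·C(9,6) + C(5,1)·C(9,5) = 84 + 630 = 714.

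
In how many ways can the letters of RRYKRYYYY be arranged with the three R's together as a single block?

42

Treat the 3 copies of R as a single block. The multiset to arrange is then {RRR, K, Y, Y, Y, Y, Y}, 7 items in all.
That gives (7)!/(5!) = 42 arrangements.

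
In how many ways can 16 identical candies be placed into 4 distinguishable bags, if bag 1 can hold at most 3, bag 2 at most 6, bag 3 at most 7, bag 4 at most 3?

Without the upper bounds there are C(19,3) = 969 ways to split 16 among 4 bags.
Subtract solutions that violate a single cap (substitute x_i' = x_i − (cap_i+1)): x_1 ≥ 4 gives C(15,3) = 455; x_2 ≥ 7 gives C(12,3) = 220; x_3 ≥ 8 gives C(11,3) = 165; x_4 ≥ 4 gives C(15,3) = 455. Together 1295.
Add back pairs where two caps are both exceeded: 56 + 35 + 165 + 4 + 56 + 35 = 351.
Subtract triples: 0 + 4 + 1 + 0 = 5.
By inclusion–exclusion the count is 969 − 1295 + 351 − 5 = 20.

20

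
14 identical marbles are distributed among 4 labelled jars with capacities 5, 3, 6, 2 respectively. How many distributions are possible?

10

By stars and bars, unrestricted non-negative solutions to x_1+…+x_4 = 14 number C(14+3,3) = 680.
Subtract solutions that violate a single cap (substitute x_i' = x_i − (cap_i+1)): x_1 ≥ 6 gives C(11,3) = 165; x_2 ≥ 4 gives C(13,3) = 286; x_3 ≥ 7 gives C(10,3) = 120; x_4 ≥ 3 gives C(14,3) = 364. Together 935.
Add back pairs where two caps are both exceeded: 35 + 4 + 56 + 20 + 120 + 35 = 270.
Subtract triples: 0 + 4 + 0 + 1 = 5.
By inclusion–exclusion the count is 680 − 935 + 270 − 5 = 10.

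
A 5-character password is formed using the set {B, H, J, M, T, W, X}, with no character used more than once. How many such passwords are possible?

This is a permutation of 5 out of 7: P(7,5) = 7!/2!.
That product is 7 × 6 × 5 × 4 × 3 = 2520.

2520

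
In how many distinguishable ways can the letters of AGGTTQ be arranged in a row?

180

AGGTTQ has 6 letters with G appearing twice and T appearing twice.
So there are 6! / (2!·2!) = 180 distinguishable arrangements.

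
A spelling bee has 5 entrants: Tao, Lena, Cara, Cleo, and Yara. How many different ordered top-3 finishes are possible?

There are 5 choices for 1st place, 4 for 2nd, and 3 for 3rd.
That gives 5 × 4 × 3 = 60.

60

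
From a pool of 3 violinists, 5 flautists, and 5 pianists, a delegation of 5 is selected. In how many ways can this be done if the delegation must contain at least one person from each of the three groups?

Total 5-person selections from all 13: C(13,5) = 1287.
Selections missing a whole group: no violinists → C(10,5) = 252; no flautists → C(8,5) = 56; no pianists → C(8,5) = 56.
Add back selections omitting two groups (i.e. drawn from a single group): C(3,5) + C(5,5) + C(5,5) = 2.
By inclusion–exclusion: 1287 − 364 + 2 = 925.

925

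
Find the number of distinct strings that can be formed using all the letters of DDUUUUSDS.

1260

DDUUUUSDS has 9 letters with D appearing 3 times, S appearing twice, and U appearing 4 times.
So there are 9! / (4!·3!·2!) = 1260 distinguishable arrangements.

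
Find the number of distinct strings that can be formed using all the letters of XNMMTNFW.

XNMMTNFW has 8 letters with M appearing twice and N appearing twice.
Dividing 8! = 40320 by 2!·2! = 4 for the repeated letters gives 10080.

10080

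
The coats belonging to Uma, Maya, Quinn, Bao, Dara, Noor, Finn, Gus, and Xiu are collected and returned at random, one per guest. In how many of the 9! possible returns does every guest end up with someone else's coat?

133496

This is the derangement count D_9: permutations of 9 items with no fixed point.
By inclusion–exclusion this is Σ_{j=0}^{9} (−1)^j C(9,j)·(9−j)!.
Computing: 362880 − 362880 + 181440 − 60480 + 15120 − 3024 + 504 − 72 + 9 − 1 = 133496.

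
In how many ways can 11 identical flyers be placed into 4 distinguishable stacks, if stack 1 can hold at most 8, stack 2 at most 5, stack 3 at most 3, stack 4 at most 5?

Ignoring the caps, the number of non-negative solutions to x_1+…+x_4 = 11 is C(14,3) = 364.
Subtract solutions that violate a single cap (substitute x_i' = x_i − (cap_i+1)): x_1 ≥ 9 gives C(5,3) = 10; x_2 ≥ 6 gives C(8,3) = 56; x_3 ≥ 4 gives C(10,3) = 120; x_4 ≥ 6 gives C(8,3) = 56. Together 242.
Add back pairs where two caps are both exceeded: 0 + 0 + 0 + 4 + 0 + 4 = 8.
By inclusion–exclusion the count is 364 − 242 + 8 = 130.

130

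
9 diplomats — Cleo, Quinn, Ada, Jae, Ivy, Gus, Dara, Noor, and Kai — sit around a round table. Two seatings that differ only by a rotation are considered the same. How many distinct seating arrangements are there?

40320

Seat Cleo anywhere (absorbing the rotational symmetry), then permute the other 8: (8)! = 40320.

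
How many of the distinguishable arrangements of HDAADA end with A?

With the last slot taken by A, it remains to arrange the other 5 letters (HDADA).
Those 5 letters have A appearing twice and D appearing twice, giving (5)!/(2!·2!) = 30.

30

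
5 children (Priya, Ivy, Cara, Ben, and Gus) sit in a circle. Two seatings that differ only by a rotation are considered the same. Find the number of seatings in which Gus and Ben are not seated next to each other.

Without the restriction there are (4)! = 24 seatings.
Those with Gus next to Ben: fuse the pair into one unit and seat 4 units around a circle — 2·(3)! = 12.
Subtracting, 24 − 12 = 12.

12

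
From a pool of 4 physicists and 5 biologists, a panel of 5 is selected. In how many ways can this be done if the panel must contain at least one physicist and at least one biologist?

Unrestricted: C(9,5) = 126 ways to pick any 5 of the 9.
Selections missing a whole group: no physicists → C(5,5) = 1; no biologists → C(4,5) = 0.
Both groups omitted at once is impossible, so 126 − 1 = 125.

125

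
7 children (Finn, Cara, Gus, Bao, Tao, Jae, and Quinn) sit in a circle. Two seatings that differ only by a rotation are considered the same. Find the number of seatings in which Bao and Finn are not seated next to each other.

480

All circular seatings of 7 people number (6)! = 720.
Seatings with Bao beside Finn: treat them as a block with 2 internal orders, giving 2 × (5)! = 240.
Subtracting, 720 − 240 = 480.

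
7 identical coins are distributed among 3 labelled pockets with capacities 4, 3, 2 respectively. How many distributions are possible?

6

Without the upper bounds there are C(9,2) = 36 ways to split 7 among 3 pockets.
Subtract solutions that violate a single cap (substitute x_i' = x_i − (cap_i+1)): x_1 ≥ 5 gives C(4,2) = 6; x_2 ≥ 4 gives C(5,2) = 10; x_3 ≥ 3 gives C(6,2) = 15. Together 31.
Add back pairs where two caps are both exceeded: 0 + 0 + 1 = 1.
By inclusion–exclusion the count is 36 − 31 + 1 = 6.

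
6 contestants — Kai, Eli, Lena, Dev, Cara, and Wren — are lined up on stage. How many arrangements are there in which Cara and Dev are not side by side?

Of the 6! = 720 arrangements, those with Cara and Dev adjacent number 2 × 5! = 240 (treat the pair as a block with 2 internal orders).
So 720 − 240 = 480 arrangements keep them apart.

480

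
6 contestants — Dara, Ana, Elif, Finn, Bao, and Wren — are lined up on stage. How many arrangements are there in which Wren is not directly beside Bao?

480

Of the 6! = 720 arrangements, those with Wren and Bao adjacent number 2 × 5! = 240 (treat the pair as a block with 2 internal orders).
So 720 − 240 = 480 arrangements keep them apart.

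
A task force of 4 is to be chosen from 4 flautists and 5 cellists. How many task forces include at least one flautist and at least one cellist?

Unrestricted: C(9,4) = 126 ways to pick any 4 of the 9.
Subtract selections that omit an entire group: no flautists → C(5,4) = 5; no cellists → C(4,4) = 1.
Both groups omitted at once is impossible, so 126 − 6 = 120.

120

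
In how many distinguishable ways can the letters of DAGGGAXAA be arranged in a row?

DAGGGAXAA has 9 letters with A appearing 4 times and G appearing 3 times.
Dividing 9! = 362880 by 4!·3! = 144 for the repeated letters gives 2520.

2520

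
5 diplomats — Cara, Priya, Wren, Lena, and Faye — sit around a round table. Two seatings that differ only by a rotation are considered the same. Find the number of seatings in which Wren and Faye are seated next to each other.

12

Treat {Wren, Faye} as one unit (2 internal orders) and seat the resulting 4 units around the table: (3)! circular arrangements.
So 2 × (3)! = 2 × 6 = 12.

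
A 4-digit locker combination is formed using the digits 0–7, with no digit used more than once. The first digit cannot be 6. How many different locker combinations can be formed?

1470

The first digit has 8−1 = 7 choices (anything except 6).
The remaining 3 digits are filled from the other 7 symbols without repetition: 7 × 6 × 5 = 210.
Total: 7 × 210 = 1470.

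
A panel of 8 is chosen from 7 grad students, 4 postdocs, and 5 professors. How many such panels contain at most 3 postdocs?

Split by how many postdocs are chosen (0 through 3).
Sum: C(4,0)·C(12,8) + C(4,1)·C(12,7) + C(4,2)·C(12,6) + C(4,3)·C(12,5) = 495 + 3168 + 5544 + 3168 = 12375.

12375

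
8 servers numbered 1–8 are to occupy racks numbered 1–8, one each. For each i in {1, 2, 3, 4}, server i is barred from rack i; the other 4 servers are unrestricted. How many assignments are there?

24024

Let Aᵢ (for 1 ≤ i ≤ 4) be the placements that put server i in its forbidden rack. Any j of these fix j positions, leaving (8−j)! ways to fill the rest, and there are C(4,j) ways to pick which j.
By inclusion–exclusion, the number of valid placements is Σ_{j=0}^{4} (−1)^j C(4,j)·(8−j)!.
Computing: 40320 − 20160 + 4320 − 480 + 24 = 24024.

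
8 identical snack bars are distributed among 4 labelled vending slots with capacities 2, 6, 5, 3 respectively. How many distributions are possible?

By stars and bars, unrestricted non-negative solutions to x_1+…+x_4 = 8 number C(8+3,3) = 165.
Subtract solutions that violate a single cap (substitute x_i' = x_i − (cap_i+1)): x_1 ≥ 3 gives C(8,3) = 56; x_2 ≥ 7 gives C(4,3) = 4; x_3 ≥ 6 gives C(5,3) = 10; x_4 ≥ 4 gives C(7,3) = 35. Together 105.
Add back pairs where two caps are both exceeded: 0 + 0 + 4 + 0 + 0 + 0 = 4.
By inclusion–exclusion the count is 165 − 105 + 4 = 64.

64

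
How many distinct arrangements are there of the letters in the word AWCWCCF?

The 7 letters of AWCWCCF have repeats: C appearing 3 times and W appearing twice.
So there are 7! / (3!·2!) = 420 distinguishable arrangements.

420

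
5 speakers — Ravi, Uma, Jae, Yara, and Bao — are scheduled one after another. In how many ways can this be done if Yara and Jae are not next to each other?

Of the 5! = 120 arrangements, those with Yara and Jae adjacent number 2 × 4! = 48 (treat the pair as a block with 2 internal orders).
Complementary counting: 120 − 48 = 72.

72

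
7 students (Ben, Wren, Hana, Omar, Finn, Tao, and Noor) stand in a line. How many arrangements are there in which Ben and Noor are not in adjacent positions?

3600

There are 7! = 5040 arrangements in all. If Ben and Noor are adjacent, merging them into one block gives 2·(6)! = 1440 arrangements.
Complementary counting: 5040 − 1440 = 3600.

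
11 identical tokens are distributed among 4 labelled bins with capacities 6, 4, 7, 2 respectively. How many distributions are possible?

85

Without the upper bounds there are C(14,3) = 364 ways to split 11 among 4 bins.
Subtract solutions that violate a single cap (substitute x_i' = x_i − (cap_i+1)): x_1 ≥ 7 gives C(7,3) = 35; x_2 ≥ 5 gives C(9,3) = 84; x_3 ≥ 8 gives C(6,3) = 20; x_4 ≥ 3 gives C(11,3) = 165. Together 304.
Add back pairs where two caps are both exceeded: 0 + 0 + 4 + 0 + 20 + 1 = 25.
By inclusion–exclusion the count is 364 − 304 + 25 = 85.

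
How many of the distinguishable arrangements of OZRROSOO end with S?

With the last slot taken by S, it remains to arrange the other 7 letters (OZRROOO).
Those 7 letters have O appearing 4 times and R appearing twice, giving (7)!/(4!·2!) = 105.

105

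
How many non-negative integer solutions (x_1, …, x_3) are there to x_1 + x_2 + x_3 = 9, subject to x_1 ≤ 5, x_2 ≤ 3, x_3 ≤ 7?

21

Without the upper bounds there are C(11,2) = 55 ways to split 9 among 3 variables.
Subtract solutions that violate a single cap (substitute x_i' = x_i − (cap_i+1)): x_1 ≥ 6 gives C(5,2) = 10; x_2 ≥ 4 gives C(7,2) = 21; x_3 ≥ 8 gives C(3,2) = 3. Together 34.
No two caps can be exceeded simultaneously, so the pair terms are all 0.
By inclusion–exclusion the count is 55 − 34 + 0 = 21.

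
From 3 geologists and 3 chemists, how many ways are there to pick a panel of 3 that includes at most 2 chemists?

19

Split by how many chemists are chosen (0 through 2).
Sum: C(3,0)·C(3,3) + C(3,1)·C(3,2) + C(3,2)·C(3,1) = 1 + 9 + 9 = 19.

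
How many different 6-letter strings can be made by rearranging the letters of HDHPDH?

Letter multiplicities in HDHPDH: D×2, H×3, P×1.
So there are 6! / (3!·2!) = 60 distinguishable arrangements.

60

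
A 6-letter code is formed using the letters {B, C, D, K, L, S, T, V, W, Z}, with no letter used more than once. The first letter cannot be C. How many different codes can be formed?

The first letter has 10−1 = 9 choices (anything except C).
The remaining 5 letters are filled from the other 9 symbols without repetition: 9 × 8 × 7 × 6 × 5 = 15120.
Total: 9 × 15120 = 136080.

136080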